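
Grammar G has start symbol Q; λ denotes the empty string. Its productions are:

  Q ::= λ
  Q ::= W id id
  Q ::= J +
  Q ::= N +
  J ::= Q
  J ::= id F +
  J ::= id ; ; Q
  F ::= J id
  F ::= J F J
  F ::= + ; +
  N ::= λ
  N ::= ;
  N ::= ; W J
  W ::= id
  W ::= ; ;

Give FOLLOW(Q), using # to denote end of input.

{ #, +, ;, id }

Q is the start symbol, so # ∈ FOLLOW(Q).
In J ::= Q: Q is at the end, add FOLLOW(J) = { +, ;, id }.
In J ::= id ; ; Q: Q is at the end, add FOLLOW(J) = { +, ;, id }.
Union: FOLLOW(Q) = { #, +, ;, id }.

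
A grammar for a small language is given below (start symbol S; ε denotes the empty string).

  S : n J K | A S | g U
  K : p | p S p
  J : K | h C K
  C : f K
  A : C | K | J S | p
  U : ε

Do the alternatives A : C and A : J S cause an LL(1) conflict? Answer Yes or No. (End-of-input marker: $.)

No

FIRST(C) = { f } and FIRST(J S) = { h, p }.
The FIRST sets are disjoint and neither alternative is nullable — no conflict.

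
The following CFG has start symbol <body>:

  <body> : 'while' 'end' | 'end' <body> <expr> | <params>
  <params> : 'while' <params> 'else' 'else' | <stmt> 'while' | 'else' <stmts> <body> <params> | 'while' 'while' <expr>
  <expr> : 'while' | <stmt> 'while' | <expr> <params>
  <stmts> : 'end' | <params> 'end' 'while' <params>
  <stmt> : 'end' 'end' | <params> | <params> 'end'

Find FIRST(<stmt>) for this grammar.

<stmt> : 'end' 'end' contributes {'end'}.
From <stmt> : <params>: add FIRST(<params>) = { 'else', 'end', 'while' }.
From <stmt> : <params> 'end': add FIRST(<params>) = { 'else', 'end', 'while' }.
Union: FIRST(<stmt>) = { 'else', 'end', 'while' }.

{ 'else', 'end', 'while' }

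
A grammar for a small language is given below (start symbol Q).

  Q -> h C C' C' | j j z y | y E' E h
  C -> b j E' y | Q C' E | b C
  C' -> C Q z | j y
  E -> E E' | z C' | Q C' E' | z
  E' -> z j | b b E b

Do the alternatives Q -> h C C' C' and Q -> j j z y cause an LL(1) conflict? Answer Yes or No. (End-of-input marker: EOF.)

No

FIRST(h C C' C') = { h } and FIRST(j j z y) = { j }.
The FIRST sets are disjoint and neither alternative is nullable — no conflict.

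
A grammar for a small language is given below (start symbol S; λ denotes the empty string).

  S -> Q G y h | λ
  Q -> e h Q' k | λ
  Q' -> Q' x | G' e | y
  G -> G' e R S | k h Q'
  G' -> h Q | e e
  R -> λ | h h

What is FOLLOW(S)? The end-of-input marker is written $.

S is the start symbol, so $ ∈ FOLLOW(S).
In G -> G' e R S: S is at the end, add FOLLOW(G) = { y }.
Union: FOLLOW(S) = { $, y }.

{ $, y }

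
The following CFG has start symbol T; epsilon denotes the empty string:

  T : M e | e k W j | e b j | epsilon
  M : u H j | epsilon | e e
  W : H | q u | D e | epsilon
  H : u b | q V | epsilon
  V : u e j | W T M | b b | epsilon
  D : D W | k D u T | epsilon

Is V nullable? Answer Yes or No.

Yes

V has an epsilon-production, so V ⇒ epsilon.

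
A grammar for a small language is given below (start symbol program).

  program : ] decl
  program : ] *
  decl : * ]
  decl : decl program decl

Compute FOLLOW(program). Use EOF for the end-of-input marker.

program is the start symbol, so EOF ∈ FOLLOW(program).
In decl : decl program decl: add FIRST(decl) = { * }.
Union: FOLLOW(program) = { EOF, * }.

{ EOF, * }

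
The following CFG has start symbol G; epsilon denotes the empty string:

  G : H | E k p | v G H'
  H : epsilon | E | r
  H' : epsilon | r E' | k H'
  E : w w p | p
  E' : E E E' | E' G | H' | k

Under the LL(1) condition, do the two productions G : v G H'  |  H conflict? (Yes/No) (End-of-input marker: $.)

FIRST(v G H') = { v } and FIRST(H) = { p, r, w, epsilon }.
The second alternative is nullable and FOLLOW(G) = { $, k, p, r, v, w } shares v with FIRST of the first — conflict.

Yes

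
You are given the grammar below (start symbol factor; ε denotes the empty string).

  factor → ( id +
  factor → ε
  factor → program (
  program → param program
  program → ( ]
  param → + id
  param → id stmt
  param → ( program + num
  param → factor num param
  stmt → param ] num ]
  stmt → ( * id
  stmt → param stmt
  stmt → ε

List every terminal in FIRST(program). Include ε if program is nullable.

From program → param program: add FIRST(param) = { (, +, id, num }.
program → ( ] contributes {(}.
Union: FIRST(program) = { (, +, id, num }.

{ (, +, id, num }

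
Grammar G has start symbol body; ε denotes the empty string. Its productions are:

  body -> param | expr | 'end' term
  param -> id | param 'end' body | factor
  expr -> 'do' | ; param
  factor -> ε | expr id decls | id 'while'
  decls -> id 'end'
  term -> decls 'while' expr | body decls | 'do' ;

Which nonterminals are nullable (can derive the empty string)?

{ body, factor, param }

Directly nullable (have an ε-production): factor.
body -> param with every symbol nullable, so body is nullable.
param -> factor with every symbol nullable, so param is nullable.
No other nonterminal has a production whose RHS symbols are all nullable.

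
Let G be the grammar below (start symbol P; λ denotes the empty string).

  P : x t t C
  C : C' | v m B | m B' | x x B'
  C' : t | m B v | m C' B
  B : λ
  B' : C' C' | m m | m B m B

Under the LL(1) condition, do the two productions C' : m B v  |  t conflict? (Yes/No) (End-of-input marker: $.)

No

FIRST(m B v) = { m } and FIRST(t) = { t }.
The FIRST sets are disjoint and neither alternative is nullable — no conflict.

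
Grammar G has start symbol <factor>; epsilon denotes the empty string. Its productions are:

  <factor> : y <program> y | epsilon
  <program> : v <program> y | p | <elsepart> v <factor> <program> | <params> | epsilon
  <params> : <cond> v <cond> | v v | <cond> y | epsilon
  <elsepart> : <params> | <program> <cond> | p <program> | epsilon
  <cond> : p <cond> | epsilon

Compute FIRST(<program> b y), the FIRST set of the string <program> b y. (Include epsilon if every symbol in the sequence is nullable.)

Add FIRST(<program>)\{epsilon} = { p, v, y }; <program> is nullable, continue.
b is a terminal; add {b} and stop.

{ b, p, v, y }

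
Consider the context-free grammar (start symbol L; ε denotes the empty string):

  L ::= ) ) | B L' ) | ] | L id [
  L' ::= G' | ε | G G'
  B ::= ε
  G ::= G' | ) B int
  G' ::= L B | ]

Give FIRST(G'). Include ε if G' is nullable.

From G' ::= L B: add FIRST(L) = { ), ] }.
G' ::= ] contributes {]}.
Union: FIRST(G') = { ), ] }.

{ ), ] }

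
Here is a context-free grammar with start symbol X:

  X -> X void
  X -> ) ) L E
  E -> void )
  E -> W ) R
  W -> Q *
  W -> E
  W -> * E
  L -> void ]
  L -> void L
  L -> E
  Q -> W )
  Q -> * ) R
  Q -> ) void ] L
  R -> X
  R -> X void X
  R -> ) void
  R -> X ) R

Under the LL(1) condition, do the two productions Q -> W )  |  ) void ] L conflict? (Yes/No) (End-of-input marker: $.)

FIRST(W )) = { ), *, void } and FIRST() void ] L) = { ) }.
Both contain ), so the two alternatives are not disjoint — LL(1) conflict.

Yes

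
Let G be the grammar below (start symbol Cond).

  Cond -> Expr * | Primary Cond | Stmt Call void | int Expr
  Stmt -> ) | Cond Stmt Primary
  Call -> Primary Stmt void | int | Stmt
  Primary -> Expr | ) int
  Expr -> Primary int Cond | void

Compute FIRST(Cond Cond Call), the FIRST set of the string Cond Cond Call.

{ ), int, void }

Add FIRST(Cond) = { ), int, void }; Cond is not nullable, stop.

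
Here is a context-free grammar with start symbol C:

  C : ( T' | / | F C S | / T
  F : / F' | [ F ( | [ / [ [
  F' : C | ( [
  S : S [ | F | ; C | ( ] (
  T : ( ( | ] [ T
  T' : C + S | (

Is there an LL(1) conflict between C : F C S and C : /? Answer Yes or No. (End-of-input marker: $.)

Yes

FIRST(F C S) = { /, [ } and FIRST(/) = { / }.
Both contain /, so the two alternatives are not disjoint — LL(1) conflict.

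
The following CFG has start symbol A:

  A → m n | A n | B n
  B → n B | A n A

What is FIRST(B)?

{ m, n }

B → n B contributes {n}.
From B → A n A: add FIRST(A) = { m, n }.
Union: FIRST(B) = { m, n }.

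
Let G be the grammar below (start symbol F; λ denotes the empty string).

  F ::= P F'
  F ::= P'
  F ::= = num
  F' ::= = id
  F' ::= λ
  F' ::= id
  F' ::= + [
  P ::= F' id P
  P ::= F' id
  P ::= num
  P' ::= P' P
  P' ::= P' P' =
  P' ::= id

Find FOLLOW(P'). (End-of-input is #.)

In F ::= P': P' is at the end, add FOLLOW(F) = { # }.
In P' ::= P' P: add FIRST(P) = { +, =, id, num }.
In P' ::= P' P' =: add FIRST(P' =) = { id }.
In P' ::= P' P' =: add FIRST(=) = { = }.
Union: FOLLOW(P') = { #, +, =, id, num }.

{ #, +, =, id, num }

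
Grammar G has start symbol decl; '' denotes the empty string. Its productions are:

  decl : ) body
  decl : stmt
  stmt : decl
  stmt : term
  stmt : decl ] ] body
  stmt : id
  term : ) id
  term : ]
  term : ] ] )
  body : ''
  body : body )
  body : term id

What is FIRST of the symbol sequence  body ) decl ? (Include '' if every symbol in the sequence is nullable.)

{ ), ] }

Add FIRST(body)\{''} = { ), ] }; body is nullable, continue.
) is a terminal; add {)} and stop.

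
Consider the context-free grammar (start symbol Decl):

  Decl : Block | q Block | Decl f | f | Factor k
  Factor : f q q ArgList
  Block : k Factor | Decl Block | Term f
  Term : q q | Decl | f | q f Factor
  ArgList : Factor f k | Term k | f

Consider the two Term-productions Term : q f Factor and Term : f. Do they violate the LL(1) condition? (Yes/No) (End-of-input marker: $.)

No

FIRST(q f Factor) = { q } and FIRST(f) = { f }.
The FIRST sets are disjoint and neither alternative is nullable — no conflict.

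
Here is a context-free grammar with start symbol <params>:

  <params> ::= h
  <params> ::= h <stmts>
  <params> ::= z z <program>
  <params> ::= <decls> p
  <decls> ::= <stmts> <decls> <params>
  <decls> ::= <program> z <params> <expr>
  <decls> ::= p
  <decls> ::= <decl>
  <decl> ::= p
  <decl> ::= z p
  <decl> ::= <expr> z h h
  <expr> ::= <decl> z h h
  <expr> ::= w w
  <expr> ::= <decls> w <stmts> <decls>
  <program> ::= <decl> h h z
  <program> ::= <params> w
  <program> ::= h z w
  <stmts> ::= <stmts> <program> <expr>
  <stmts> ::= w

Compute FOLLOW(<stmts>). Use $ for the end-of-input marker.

{ $, h, p, w, z }

In <params> ::= h <stmts>: <stmts> is at the end, add FOLLOW(<params>) = { $, h, p, w, z }.
In <decls> ::= <stmts> <decls> <params>: add FIRST(<decls> <params>) = { h, p, w, z }.
In <expr> ::= <decls> w <stmts> <decls>: add FIRST(<decls>) = { h, p, w, z }.
In <stmts> ::= <stmts> <program> <expr>: add FIRST(<program> <expr>) = { h, p, w, z }.
Union: FOLLOW(<stmts>) = { $, h, p, w, z }.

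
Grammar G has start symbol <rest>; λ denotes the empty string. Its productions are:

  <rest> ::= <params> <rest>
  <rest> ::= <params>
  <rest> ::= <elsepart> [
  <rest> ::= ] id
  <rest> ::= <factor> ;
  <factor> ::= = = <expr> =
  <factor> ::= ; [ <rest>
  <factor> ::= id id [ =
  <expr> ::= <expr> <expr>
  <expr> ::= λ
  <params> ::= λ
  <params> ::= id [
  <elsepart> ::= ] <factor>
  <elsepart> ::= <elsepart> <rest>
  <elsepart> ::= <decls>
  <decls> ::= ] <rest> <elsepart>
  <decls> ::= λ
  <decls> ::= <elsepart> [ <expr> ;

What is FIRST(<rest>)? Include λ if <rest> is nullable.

{ ;, =, [, ], id, λ }

From <rest> ::= <params> <rest>: <params>, <rest> nullable, take FIRST(<params>) ∪ FIRST(<rest>) = { ;, =, [, ], id }; also λ since the whole RHS is nullable.
From <rest> ::= <params>: add FIRST(<params>) = { id, λ } (including λ since <params> is nullable).
From <rest> ::= <elsepart> [: <elsepart> nullable, take FIRST(<elsepart>) ∪ {[} = { ;, =, [, ], id }.
<rest> ::= ] id contributes {]}.
From <rest> ::= <factor> ;: add FIRST(<factor>) = { ;, =, id }.
Union: FIRST(<rest>) = { ;, =, [, ], id, λ }.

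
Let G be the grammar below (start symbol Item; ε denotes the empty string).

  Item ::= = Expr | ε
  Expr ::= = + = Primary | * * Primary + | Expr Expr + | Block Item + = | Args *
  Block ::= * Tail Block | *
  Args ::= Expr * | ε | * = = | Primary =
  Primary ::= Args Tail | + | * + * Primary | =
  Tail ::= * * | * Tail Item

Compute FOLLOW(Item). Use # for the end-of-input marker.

{ #, *, +, = }

Item is the start symbol, so # ∈ FOLLOW(Item).
In Expr ::= Block Item + =: add FIRST(+ =) = { + }.
In Tail ::= * Tail Item: Item is at the end, add FOLLOW(Tail) = { #, *, +, = }.
Union: FOLLOW(Item) = { #, *, +, = }.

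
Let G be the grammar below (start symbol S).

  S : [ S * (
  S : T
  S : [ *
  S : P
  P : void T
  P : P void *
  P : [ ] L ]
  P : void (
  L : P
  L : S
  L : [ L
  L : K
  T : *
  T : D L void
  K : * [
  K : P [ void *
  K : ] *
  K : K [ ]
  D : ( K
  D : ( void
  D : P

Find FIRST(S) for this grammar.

S : [ S * ( contributes {[}.
From S : T: add FIRST(T) = { (, *, [, void }.
S : [ * contributes {[}.
From S : P: add FIRST(P) = { [, void }.
Union: FIRST(S) = { (, *, [, void }.

{ (, *, [, void }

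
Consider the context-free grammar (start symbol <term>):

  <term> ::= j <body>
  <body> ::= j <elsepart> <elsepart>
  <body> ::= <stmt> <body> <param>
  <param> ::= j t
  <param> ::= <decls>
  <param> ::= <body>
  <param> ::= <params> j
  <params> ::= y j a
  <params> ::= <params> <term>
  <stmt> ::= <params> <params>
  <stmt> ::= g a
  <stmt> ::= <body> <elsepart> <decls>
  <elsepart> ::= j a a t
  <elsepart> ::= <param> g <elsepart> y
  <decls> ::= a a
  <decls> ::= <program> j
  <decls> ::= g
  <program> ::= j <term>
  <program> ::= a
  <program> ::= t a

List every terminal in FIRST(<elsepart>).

{ a, g, j, t, y }

<elsepart> ::= j a a t contributes {j}.
From <elsepart> ::= <param> g <elsepart> y: add FIRST(<param>) = { a, g, j, t, y }.
Union: FIRST(<elsepart>) = { a, g, j, t, y }.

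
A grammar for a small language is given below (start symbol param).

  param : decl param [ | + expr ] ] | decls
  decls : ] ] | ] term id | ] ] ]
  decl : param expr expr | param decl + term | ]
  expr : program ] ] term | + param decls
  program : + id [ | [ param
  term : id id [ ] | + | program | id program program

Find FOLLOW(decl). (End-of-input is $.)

{ +, ] }

In param : decl param [: add FIRST(param [) = { +, ] }.
In decl : param decl + term: add FIRST(+ term) = { + }.
Union: FOLLOW(decl) = { +, ] }.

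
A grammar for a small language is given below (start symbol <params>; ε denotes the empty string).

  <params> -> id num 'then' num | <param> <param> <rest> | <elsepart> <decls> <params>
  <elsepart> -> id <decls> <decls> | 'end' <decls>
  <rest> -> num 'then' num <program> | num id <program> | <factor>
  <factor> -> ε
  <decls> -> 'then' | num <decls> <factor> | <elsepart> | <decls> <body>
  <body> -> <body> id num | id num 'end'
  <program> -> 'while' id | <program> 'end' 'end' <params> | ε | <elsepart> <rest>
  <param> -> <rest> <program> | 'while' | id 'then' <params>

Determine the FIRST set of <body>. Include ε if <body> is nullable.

From <body> -> <body> id num: add FIRST(<body>) = { id }.
<body> -> id num 'end' contributes {id}.
Union: FIRST(<body>) = { id }.

{ id }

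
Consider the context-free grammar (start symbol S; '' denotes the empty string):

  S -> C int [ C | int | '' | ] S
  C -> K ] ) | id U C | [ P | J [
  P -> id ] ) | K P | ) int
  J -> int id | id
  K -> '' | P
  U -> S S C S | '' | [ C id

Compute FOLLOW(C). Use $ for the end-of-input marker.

In S -> C int [ C: add FIRST(int [ C) = { int }.
In S -> C int [ C: C is at the end, add FOLLOW(S) = { $, ), [, ], id, int }.
In C -> id U C: C is at the end, add FOLLOW(C) = { $, ), [, ], id, int }.
In U -> S S C S: add FIRST(S)\{''} = { ), [, ], id, int }.
  Since S is nullable, also add FOLLOW(U) = { ), [, ], id, int }.
In U -> [ C id: add FIRST(id) = { id }.
Union: FOLLOW(C) = { $, ), [, ], id, int }.

{ $, ), [, ], id, int }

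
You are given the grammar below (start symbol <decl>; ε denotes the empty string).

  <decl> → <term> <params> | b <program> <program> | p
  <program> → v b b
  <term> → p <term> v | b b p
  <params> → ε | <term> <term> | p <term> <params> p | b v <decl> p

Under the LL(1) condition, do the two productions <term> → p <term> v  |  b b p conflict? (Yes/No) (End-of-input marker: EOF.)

No

FIRST(p <term> v) = { p } and FIRST(b b p) = { b }.
The FIRST sets are disjoint and neither alternative is nullable — no conflict.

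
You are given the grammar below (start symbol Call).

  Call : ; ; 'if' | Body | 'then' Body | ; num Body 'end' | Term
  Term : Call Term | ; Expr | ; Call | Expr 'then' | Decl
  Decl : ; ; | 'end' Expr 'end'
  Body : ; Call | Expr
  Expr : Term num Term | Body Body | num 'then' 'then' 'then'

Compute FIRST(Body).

{ 'end', 'then', ;, num }

Body : ; Call contributes {;}.
From Body : Expr: add FIRST(Expr) = { 'end', 'then', ;, num }.
Union: FIRST(Body) = { 'end', 'then', ;, num }.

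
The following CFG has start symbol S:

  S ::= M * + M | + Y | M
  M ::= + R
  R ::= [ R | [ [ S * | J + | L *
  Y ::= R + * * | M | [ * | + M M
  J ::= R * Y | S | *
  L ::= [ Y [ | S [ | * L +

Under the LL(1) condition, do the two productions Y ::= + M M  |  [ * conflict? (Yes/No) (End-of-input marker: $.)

FIRST(+ M M) = { + } and FIRST([ *) = { [ }.
The FIRST sets are disjoint and neither alternative is nullable — no conflict.

No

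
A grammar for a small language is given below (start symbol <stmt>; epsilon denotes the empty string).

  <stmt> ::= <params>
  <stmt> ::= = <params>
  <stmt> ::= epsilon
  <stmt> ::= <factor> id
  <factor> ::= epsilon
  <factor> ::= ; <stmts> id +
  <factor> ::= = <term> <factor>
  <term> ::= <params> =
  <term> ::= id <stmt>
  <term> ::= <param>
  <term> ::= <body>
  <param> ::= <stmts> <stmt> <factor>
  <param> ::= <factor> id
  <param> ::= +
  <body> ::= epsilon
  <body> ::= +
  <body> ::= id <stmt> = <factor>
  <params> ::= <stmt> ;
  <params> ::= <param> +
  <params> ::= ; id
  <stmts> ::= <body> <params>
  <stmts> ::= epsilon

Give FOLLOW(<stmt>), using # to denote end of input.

<stmt> is the start symbol, so # ∈ FOLLOW(<stmt>).
In <term> ::= id <stmt>: <stmt> is at the end, add FOLLOW(<term>) = { +, ;, =, id }.
In <param> ::= <stmts> <stmt> <factor>: add FIRST(<factor>)\{epsilon} = { ;, = }.
  Since <factor> is nullable, also add FOLLOW(<param>) = { +, ;, =, id }.
In <body> ::= id <stmt> = <factor>: add FIRST(= <factor>) = { = }.
In <params> ::= <stmt> ;: add FIRST(;) = { ; }.
Union: FOLLOW(<stmt>) = { #, +, ;, =, id }.

{ #, +, ;, =, id }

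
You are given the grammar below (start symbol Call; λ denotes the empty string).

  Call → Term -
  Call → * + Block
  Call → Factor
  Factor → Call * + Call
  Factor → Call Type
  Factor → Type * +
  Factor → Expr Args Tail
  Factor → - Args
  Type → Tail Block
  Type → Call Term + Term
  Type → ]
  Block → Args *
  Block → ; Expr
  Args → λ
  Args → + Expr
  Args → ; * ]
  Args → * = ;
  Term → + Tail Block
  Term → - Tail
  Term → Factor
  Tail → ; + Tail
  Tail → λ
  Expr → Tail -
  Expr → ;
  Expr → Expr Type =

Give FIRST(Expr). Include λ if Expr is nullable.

{ -, ; }

From Expr → Tail -: Tail nullable, take FIRST(Tail) ∪ {-} = { -, ; }.
Expr → ; contributes {;}.
From Expr → Expr Type =: add FIRST(Expr) = { -, ; }.
Union: FIRST(Expr) = { -, ; }.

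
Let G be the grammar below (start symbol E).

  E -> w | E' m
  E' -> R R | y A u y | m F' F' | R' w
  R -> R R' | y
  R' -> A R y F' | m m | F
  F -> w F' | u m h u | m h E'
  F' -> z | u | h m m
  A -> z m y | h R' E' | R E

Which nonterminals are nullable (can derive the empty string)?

No nonterminal has an empty production or an RHS whose symbols are all nullable.

{ } (none)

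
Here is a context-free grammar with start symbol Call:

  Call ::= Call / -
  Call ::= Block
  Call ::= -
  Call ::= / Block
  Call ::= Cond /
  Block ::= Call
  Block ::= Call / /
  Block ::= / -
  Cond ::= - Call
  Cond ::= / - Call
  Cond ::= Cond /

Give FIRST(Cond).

{ -, / }

Cond ::= - Call contributes {-}.
Cond ::= / - Call contributes {/}.
From Cond ::= Cond /: add FIRST(Cond) = { -, / }.
Union: FIRST(Cond) = { -, / }.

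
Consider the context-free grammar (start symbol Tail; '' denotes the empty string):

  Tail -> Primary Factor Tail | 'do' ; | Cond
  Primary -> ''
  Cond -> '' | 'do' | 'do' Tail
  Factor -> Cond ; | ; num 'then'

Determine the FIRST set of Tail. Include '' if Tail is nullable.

{ 'do', ;, '' }

From Tail -> Primary Factor Tail: Primary nullable, take FIRST(Primary) ∪ FIRST(Factor) = { 'do', ; }.
Tail -> 'do' ; contributes {'do'}.
From Tail -> Cond: add FIRST(Cond) = { 'do', '' } (including '' since Cond is nullable).
Union: FIRST(Tail) = { 'do', ;, '' }.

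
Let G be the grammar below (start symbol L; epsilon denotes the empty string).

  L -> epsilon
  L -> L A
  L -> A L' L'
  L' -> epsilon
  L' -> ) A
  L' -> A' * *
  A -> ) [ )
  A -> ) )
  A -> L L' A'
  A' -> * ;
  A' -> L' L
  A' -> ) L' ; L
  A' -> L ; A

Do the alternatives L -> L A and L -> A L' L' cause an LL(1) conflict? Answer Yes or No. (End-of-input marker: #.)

Yes

FIRST(L A) = { ), *, ;, epsilon } and FIRST(A L' L') = { ), *, ;, epsilon }.
Both contain ), so the two alternatives are not disjoint — LL(1) conflict.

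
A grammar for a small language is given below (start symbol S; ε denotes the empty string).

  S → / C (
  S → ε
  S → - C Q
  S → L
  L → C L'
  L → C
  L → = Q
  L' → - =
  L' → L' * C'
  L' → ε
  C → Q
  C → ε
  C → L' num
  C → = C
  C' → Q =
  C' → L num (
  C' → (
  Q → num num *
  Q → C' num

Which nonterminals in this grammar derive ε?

{ C, L, L', S }

Directly nullable (have an ε-production): S, L', C.
L → C L' with every symbol nullable, so L is nullable.
No other nonterminal has a production whose RHS symbols are all nullable.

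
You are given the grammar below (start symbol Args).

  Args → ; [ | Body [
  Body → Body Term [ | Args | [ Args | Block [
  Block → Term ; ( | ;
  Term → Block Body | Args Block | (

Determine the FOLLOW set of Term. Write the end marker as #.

In Body → Body Term [: add FIRST([) = { [ }.
In Block → Term ; (: add FIRST(; () = { ; }.
Union: FOLLOW(Term) = { ;, [ }.

{ ;, [ }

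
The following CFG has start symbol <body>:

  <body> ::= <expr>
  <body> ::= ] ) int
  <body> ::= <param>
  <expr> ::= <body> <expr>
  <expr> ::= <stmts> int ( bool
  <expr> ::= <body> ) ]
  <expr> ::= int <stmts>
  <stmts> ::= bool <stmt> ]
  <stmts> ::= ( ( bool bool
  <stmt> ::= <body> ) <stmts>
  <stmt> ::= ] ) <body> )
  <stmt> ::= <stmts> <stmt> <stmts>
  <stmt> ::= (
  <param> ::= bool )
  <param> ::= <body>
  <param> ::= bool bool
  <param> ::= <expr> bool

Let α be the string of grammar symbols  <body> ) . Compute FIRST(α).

{ (, ], bool, int }

Add FIRST(<body>) = { (, ], bool, int }; <body> is not nullable, stop.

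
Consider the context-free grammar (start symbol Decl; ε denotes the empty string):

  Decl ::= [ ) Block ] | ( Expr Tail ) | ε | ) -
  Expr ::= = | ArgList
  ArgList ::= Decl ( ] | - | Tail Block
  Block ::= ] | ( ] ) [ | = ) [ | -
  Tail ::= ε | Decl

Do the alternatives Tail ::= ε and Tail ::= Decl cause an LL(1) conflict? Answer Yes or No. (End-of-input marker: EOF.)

FIRST(ε) = { ε } and FIRST(Decl) = { (, ), [, ε }.
Both alternatives are nullable, violating the LL(1) condition.

Yes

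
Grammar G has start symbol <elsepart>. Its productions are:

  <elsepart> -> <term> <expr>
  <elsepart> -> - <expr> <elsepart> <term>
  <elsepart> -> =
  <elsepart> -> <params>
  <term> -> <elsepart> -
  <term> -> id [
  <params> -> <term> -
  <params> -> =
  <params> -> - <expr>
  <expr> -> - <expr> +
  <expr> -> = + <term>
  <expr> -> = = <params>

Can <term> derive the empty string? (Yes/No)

No nonterminal in this grammar is nullable.
No production of <term> has an RHS whose symbols are all nullable, so <term> is not nullable.

No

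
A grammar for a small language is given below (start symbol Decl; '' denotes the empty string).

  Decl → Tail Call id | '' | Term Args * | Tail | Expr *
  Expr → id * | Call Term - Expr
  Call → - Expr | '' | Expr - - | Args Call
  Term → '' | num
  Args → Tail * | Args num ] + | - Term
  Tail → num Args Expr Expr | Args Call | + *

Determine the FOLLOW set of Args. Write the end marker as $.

{ $, *, +, -, id, num }

In Decl → Term Args *: add FIRST(*) = { * }.
In Call → Args Call: add FIRST(Call)\{''} = { +, -, id, num }.
  Since Call is nullable, also add FOLLOW(Call) = { $, *, +, -, id, num }.
In Args → Args num ] +: add FIRST(num ] +) = { num }.
In Tail → num Args Expr Expr: add FIRST(Expr Expr) = { +, -, id, num }.
In Tail → Args Call: add FIRST(Call)\{''} = { +, -, id, num }.
  Since Call is nullable, also add FOLLOW(Tail) = { $, *, +, -, id, num }.
Union: FOLLOW(Args) = { $, *, +, -, id, num }.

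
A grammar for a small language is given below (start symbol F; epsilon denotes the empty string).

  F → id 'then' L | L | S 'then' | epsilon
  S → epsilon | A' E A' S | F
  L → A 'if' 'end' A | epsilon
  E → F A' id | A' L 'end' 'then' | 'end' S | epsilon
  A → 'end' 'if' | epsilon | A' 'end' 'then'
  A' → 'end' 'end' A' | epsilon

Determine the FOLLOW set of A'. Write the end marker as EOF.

In S → A' E A' S: add FIRST(E A' S)\{epsilon} = { 'end', 'if', 'then', id }.
  Since E A' S is nullable, also add FOLLOW(S) = { 'end', 'if', 'then', id }.
In S → A' E A' S: add FIRST(S)\{epsilon} = { 'end', 'if', 'then', id }.
  Since S is nullable, also add FOLLOW(S) = { 'end', 'if', 'then', id }.
In E → F A' id: add FIRST(id) = { id }.
In E → A' L 'end' 'then': add FIRST(L 'end' 'then') = { 'end', 'if' }.
In A → A' 'end' 'then': add FIRST('end' 'then') = { 'end' }.
In A' → 'end' 'end' A': A' is at the end, add FOLLOW(A') = { 'end', 'if', 'then', id }.
Union: FOLLOW(A') = { 'end', 'if', 'then', id }.

{ 'end', 'if', 'then', id }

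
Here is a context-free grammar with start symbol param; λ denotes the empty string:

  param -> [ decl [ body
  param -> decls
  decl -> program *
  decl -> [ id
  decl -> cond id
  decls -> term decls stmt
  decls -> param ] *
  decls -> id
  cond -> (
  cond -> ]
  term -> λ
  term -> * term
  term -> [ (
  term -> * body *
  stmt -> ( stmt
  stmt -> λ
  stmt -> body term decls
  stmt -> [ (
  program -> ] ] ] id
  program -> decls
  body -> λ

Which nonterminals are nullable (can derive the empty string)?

{ body, stmt, term }

Directly nullable (have an λ-production): term, stmt, body.
No other nonterminal has a production whose RHS symbols are all nullable.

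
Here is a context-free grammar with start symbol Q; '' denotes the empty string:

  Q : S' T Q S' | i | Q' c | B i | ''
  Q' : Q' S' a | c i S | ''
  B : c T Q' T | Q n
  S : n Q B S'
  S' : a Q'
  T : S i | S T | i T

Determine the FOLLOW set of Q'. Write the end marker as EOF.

In Q : Q' c: add FIRST(c) = { c }.
In Q' : Q' S' a: add FIRST(S' a) = { a }.
In B : c T Q' T: add FIRST(T) = { i, n }.
In S' : a Q': Q' is at the end, add FOLLOW(S') = { EOF, a, c, i, n }.
Union: FOLLOW(Q') = { EOF, a, c, i, n }.

{ EOF, a, c, i, n }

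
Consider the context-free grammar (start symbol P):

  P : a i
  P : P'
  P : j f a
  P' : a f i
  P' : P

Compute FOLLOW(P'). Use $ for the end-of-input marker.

In P : P': P' is at the end, add FOLLOW(P) = { $ }.
Union: FOLLOW(P') = { $ }.

{ $ }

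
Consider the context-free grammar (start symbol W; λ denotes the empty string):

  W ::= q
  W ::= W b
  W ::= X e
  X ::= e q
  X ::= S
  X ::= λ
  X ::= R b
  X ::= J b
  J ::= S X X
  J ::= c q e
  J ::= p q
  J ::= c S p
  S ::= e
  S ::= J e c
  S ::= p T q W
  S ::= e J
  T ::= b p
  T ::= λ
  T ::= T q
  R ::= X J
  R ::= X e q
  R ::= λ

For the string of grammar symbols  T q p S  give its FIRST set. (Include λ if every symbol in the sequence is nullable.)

Add FIRST(T)\{λ} = { b, q }; T is nullable, continue.
q is a terminal; add {q} and stop.

{ b, q }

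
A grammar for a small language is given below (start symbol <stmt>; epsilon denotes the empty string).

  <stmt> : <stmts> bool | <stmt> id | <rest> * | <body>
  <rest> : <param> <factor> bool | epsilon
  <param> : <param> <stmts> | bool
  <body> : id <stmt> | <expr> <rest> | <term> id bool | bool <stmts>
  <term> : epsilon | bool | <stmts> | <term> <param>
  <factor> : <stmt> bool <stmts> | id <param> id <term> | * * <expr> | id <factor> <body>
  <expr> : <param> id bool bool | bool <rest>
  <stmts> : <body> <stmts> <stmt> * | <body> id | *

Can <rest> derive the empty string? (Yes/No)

<rest> has an epsilon-production, so <rest> ⇒ epsilon.

Yes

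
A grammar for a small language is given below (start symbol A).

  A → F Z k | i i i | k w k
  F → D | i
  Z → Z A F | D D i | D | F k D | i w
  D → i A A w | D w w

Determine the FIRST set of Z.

{ i }

From Z → Z A F: add FIRST(Z) = { i }.
From Z → D D i: add FIRST(D) = { i }.
From Z → D: add FIRST(D) = { i }.
From Z → F k D: add FIRST(F) = { i }.
Z → i w contributes {i}.
Union: FIRST(Z) = { i }.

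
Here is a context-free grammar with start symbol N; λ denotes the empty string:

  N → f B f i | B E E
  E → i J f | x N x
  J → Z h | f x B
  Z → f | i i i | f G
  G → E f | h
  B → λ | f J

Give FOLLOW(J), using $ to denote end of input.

In E → i J f: add FIRST(f) = { f }.
In B → f J: J is at the end, add FOLLOW(B) = { f, i, x }.
Union: FOLLOW(J) = { f, i, x }.

{ f, i, x }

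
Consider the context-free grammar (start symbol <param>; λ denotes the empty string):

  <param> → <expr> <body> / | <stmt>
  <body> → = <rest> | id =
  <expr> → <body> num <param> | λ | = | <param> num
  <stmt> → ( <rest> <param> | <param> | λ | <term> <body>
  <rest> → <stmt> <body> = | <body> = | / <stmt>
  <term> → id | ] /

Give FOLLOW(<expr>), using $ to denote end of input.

{ =, id }

In <param> → <expr> <body> /: add FIRST(<body> /) = { =, id }.
Union: FOLLOW(<expr>) = { =, id }.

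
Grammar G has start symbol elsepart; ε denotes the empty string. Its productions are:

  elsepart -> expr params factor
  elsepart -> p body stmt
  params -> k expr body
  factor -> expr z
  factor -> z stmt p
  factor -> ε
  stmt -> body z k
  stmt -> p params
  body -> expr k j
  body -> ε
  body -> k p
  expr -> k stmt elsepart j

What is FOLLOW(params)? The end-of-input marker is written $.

In elsepart -> expr params factor: add FIRST(factor)\{ε} = { k, z }.
  Since factor is nullable, also add FOLLOW(elsepart) = { $, j }.
In stmt -> p params: params is at the end, add FOLLOW(stmt) = { $, j, k, p }.
Union: FOLLOW(params) = { $, j, k, p, z }.

{ $, j, k, p, z }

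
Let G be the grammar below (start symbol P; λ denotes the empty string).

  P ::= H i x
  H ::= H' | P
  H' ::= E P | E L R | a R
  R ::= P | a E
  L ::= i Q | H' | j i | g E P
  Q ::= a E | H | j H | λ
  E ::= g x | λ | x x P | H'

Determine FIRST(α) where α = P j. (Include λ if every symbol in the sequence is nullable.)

Add FIRST(P) = { a, g, i, j, x }; P is not nullable, stop.

{ a, g, i, j, x }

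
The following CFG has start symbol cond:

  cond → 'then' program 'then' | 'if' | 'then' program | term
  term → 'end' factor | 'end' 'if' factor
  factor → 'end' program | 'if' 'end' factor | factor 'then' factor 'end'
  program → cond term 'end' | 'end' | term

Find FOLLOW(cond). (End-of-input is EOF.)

{ EOF, 'end' }

cond is the start symbol, so EOF ∈ FOLLOW(cond).
In program → cond term 'end': add FIRST(term 'end') = { 'end' }.
Union: FOLLOW(cond) = { EOF, 'end' }.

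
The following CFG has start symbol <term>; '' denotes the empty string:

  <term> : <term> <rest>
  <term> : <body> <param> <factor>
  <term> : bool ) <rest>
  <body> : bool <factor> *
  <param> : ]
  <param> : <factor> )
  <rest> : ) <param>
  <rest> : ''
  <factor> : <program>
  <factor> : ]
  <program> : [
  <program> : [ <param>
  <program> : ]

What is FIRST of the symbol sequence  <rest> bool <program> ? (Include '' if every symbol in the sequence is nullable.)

Add FIRST(<rest>)\{''} = { ) }; <rest> is nullable, continue.
bool is a terminal; add {bool} and stop.

{ ), bool }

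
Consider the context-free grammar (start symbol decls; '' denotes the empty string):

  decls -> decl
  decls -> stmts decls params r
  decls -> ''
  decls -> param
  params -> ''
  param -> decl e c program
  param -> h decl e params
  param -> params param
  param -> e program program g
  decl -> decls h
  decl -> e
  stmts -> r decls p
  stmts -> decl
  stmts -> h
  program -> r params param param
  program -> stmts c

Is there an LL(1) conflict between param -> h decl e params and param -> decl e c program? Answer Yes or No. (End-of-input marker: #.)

FIRST(h decl e params) = { h } and FIRST(decl e c program) = { e, h, r }.
Both contain h, so the two alternatives are not disjoint — LL(1) conflict.

Yes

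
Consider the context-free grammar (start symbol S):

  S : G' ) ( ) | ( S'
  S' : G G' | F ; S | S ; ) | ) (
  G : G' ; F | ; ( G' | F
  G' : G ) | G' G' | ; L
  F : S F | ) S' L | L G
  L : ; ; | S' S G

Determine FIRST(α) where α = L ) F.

{ (, ), ; }

Add FIRST(L) = { (, ), ; }; L is not nullable, stop.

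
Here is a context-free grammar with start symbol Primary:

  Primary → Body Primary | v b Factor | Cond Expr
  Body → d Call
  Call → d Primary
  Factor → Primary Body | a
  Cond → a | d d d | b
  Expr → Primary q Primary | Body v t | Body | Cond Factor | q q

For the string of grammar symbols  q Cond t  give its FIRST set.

q is a terminal; add {q} and stop.

{ q }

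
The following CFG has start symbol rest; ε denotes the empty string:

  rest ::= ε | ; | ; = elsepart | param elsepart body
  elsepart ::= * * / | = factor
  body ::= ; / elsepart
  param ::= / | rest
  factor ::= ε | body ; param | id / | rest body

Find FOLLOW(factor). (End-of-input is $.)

In elsepart ::= = factor: factor is at the end, add FOLLOW(elsepart) = { $, *, ;, = }.
Union: FOLLOW(factor) = { $, *, ;, = }.

{ $, *, ;, = }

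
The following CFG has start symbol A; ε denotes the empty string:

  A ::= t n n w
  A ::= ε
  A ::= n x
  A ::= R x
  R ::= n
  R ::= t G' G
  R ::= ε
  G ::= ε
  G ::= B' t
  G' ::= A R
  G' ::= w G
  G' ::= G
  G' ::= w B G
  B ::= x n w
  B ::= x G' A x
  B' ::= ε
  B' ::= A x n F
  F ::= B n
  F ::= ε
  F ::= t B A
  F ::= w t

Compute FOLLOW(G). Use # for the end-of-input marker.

In R ::= t G' G: G is at the end, add FOLLOW(R) = { n, t, x }.
In G' ::= w G: G is at the end, add FOLLOW(G') = { n, t, x }.
In G' ::= G: G is at the end, add FOLLOW(G') = { n, t, x }.
In G' ::= w B G: G is at the end, add FOLLOW(G') = { n, t, x }.
Union: FOLLOW(G) = { n, t, x }.

{ n, t, x }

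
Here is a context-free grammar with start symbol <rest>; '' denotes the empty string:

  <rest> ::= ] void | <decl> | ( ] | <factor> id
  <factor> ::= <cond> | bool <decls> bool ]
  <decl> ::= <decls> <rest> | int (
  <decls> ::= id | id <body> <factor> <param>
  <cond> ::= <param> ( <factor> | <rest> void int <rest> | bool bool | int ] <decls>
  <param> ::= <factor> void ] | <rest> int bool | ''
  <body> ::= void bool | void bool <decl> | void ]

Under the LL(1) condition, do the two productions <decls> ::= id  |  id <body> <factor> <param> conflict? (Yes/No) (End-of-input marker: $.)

FIRST(id) = { id } and FIRST(id <body> <factor> <param>) = { id }.
Both contain id, so the two alternatives are not disjoint — LL(1) conflict.

Yes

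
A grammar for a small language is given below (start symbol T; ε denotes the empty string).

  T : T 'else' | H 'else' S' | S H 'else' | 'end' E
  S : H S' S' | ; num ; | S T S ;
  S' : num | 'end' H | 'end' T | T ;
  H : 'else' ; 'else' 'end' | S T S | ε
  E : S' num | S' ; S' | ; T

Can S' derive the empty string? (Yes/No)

No

Nullable nonterminals: H.
No production of S' has an RHS whose symbols are all nullable, so S' is not nullable.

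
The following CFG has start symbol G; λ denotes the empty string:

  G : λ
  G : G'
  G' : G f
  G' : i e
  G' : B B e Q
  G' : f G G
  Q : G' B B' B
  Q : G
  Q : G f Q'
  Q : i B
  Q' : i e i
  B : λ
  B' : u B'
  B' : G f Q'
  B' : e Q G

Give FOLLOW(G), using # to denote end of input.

G is the start symbol, so # ∈ FOLLOW(G).
In G' : G f: add FIRST(f) = { f }.
In G' : f G G: add FIRST(G)\{λ} = { e, f, i }.
  Since G is nullable, also add FOLLOW(G') = { #, e, f, i, u }.
In G' : f G G: G is at the end, add FOLLOW(G') = { #, e, f, i, u }.
In Q : G: G is at the end, add FOLLOW(Q) = { #, e, f, i, u }.
In Q : G f Q': add FIRST(f Q') = { f }.
In B' : G f Q': add FIRST(f Q') = { f }.
In B' : e Q G: G is at the end, add FOLLOW(B') = { #, e, f, i, u }.
Union: FOLLOW(G) = { #, e, f, i, u }.

{ #, e, f, i, u }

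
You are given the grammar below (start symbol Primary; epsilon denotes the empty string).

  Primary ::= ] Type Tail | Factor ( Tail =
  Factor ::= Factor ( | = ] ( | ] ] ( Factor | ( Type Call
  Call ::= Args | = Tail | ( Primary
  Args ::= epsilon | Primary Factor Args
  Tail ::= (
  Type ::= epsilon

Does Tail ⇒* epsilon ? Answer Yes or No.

No

Nullable nonterminals: Args, Call, Type.
No production of Tail has an RHS whose symbols are all nullable, so Tail is not nullable.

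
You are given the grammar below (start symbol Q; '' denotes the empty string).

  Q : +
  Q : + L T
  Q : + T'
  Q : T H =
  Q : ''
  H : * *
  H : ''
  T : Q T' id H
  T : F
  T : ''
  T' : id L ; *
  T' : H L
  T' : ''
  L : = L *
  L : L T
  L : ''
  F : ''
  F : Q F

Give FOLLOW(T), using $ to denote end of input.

{ $, *, +, ;, =, id }

In Q : + L T: T is at the end, add FOLLOW(Q) = { $, *, +, ;, =, id }.
In Q : T H =: add FIRST(H =) = { *, = }.
In L : L T: T is at the end, add FOLLOW(L) = { $, *, +, ;, =, id }.
Union: FOLLOW(T) = { $, *, +, ;, =, id }.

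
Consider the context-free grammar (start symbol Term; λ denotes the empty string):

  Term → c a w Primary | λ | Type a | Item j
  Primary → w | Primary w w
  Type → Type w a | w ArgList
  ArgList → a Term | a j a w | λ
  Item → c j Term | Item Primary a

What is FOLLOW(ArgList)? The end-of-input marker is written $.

In Type → w ArgList: ArgList is at the end, add FOLLOW(Type) = { a, w }.
Union: FOLLOW(ArgList) = { a, w }.

{ a, w }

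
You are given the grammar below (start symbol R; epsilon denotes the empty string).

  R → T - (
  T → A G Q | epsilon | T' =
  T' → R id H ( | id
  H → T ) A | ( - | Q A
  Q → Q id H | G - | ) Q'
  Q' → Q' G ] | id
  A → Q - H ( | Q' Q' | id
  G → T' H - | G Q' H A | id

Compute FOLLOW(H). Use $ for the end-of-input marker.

In T' → R id H (: add FIRST(() = { ( }.
In Q → Q id H: H is at the end, add FOLLOW(Q) = { ), -, id }.
In A → Q - H (: add FIRST(() = { ( }.
In G → T' H -: add FIRST(-) = { - }.
In G → G Q' H A: add FIRST(A) = { ), -, id }.
Union: FOLLOW(H) = { (, ), -, id }.

{ (, ), -, id }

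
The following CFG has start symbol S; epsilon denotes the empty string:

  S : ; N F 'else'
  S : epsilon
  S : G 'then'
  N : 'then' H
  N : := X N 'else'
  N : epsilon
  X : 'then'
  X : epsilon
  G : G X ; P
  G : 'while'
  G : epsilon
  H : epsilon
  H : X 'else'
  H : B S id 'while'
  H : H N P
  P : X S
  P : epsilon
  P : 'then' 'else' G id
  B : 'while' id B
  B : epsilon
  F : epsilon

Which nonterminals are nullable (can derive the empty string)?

Directly nullable (have an epsilon-production): S, N, X, G, H, P, B, F.

{ B, F, G, H, N, P, S, X }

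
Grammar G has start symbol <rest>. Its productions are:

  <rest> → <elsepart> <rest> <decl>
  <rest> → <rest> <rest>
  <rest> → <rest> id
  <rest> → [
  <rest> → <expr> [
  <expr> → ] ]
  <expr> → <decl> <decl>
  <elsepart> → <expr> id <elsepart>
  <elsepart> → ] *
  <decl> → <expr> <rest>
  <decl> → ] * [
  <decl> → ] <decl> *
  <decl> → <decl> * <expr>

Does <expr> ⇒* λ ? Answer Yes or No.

No

No nonterminal in this grammar is nullable.
No production of <expr> has an RHS whose symbols are all nullable, so <expr> is not nullable.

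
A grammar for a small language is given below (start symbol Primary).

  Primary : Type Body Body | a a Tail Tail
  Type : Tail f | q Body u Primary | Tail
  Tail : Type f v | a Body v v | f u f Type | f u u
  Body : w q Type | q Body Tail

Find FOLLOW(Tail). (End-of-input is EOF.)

In Primary : a a Tail Tail: add FIRST(Tail) = { a, f, q }.
In Primary : a a Tail Tail: Tail is at the end, add FOLLOW(Primary) = { EOF, a, f, q, u, v, w }.
In Type : Tail f: add FIRST(f) = { f }.
In Type : Tail: Tail is at the end, add FOLLOW(Type) = { EOF, a, f, q, u, v, w }.
In Body : q Body Tail: Tail is at the end, add FOLLOW(Body) = { EOF, a, f, q, u, v, w }.
Union: FOLLOW(Tail) = { EOF, a, f, q, u, v, w }.

{ EOF, a, f, q, u, v, w }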